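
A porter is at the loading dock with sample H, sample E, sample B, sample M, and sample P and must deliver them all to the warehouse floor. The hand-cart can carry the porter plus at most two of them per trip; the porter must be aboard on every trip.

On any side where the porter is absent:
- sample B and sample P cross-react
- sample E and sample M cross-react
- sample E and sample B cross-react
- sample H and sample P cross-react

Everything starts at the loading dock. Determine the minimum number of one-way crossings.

Counting alone: the porter can take at most 2 across per trip to the warehouse floor, so moving all 5 needs at least 3 loaded trips out, with a return between consecutive ones — at least 5 crossings.
The safety rule pushes this higher. Following every safe sequence of crossings, the most of the 5 that can be at the warehouse floor as the hand-cart arrives there on crossing 5 is 4 — never all 5.
So no plan with fewer than 7 crossings exists, and this one achieves 7:
1. Porter goes to the warehouse floor with sample E and sample P.  [the loading dock: sample B, sample H, sample M | the warehouse floor: sample E, sample P]
2. Porter goes back to the loading dock alone.  [the loading dock: sample B, sample H, sample M | the warehouse floor: sample E, sample P]
3. Porter goes to the warehouse floor with sample H.  [the loading dock: sample B, sample M | the warehouse floor: sample E, sample H, sample P]
4. Porter goes back to the loading dock with sample P.  [the loading dock: sample B, sample M, sample P | the warehouse floor: sample E, sample H]
5. Porter goes to the warehouse floor with sample B and sample M.  [the loading dock: sample P | the warehouse floor: sample B, sample E, sample H, sample M]
6. Porter goes back to the loading dock with sample E.  [the loading dock: sample E, sample P | the warehouse floor: sample B, sample H, sample M]
7. Porter goes to the warehouse floor with sample E and sample P.  [the loading dock: — | the warehouse floor: sample B, sample E, sample H, sample M, sample P]

7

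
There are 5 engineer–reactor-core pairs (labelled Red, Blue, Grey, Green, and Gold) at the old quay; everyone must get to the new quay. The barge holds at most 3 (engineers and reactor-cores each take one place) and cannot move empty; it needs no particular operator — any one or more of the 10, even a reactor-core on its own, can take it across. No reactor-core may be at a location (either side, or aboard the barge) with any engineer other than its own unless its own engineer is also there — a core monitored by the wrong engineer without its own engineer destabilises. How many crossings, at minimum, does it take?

Counting alone: each trip to the new quay takes at most 3 across and each return brings at least 1 back, so after t trips out (and t−1 returns) at most 3t − (t−1) of the 10 are across; that first reaches 10 at t = 5, so at least 9 crossings are needed.
The safety rule pushes this higher. Following every safe sequence of crossings, the most of the 10 that can be at the new quay as the barge arrives there on crossing 9 is 9 — never all 10.
So no plan with fewer than 11 crossings exists, and this one achieves 11:
1. engineer Red and reactor-core Red cross → the new quay.
2. engineer Red crosses ← the old quay.
3. reactor-core Blue, reactor-core Green, and reactor-core Grey cross → the new quay.
4. reactor-core Red crosses ← the old quay.
5. engineer Blue, engineer Green, and engineer Grey cross → the new quay.
6. engineer Blue and reactor-core Blue cross ← the old quay.
7. engineer Blue, engineer Gold, and engineer Red cross → the new quay.
8. reactor-core Grey crosses ← the old quay.
9. reactor-core Blue and reactor-core Red cross → the new quay.
10. reactor-core Red crosses ← the old quay.
11. reactor-core Gold, reactor-core Grey, and reactor-core Red cross → the new quay.

11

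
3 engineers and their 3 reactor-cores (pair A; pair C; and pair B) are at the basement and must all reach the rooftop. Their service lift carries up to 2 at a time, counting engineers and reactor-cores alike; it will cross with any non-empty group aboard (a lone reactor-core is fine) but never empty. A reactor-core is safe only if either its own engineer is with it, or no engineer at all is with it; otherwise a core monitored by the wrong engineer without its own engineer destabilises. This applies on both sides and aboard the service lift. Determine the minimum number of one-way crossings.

Counting alone: each trip to the rooftop takes at most 2 across and each return brings at least 1 back, so after t trips out (and t−1 returns) at most 2t − (t−1) of the 6 are across; that first reaches 6 at t = 5, so at least 9 crossings are needed.
The safety rule pushes this higher. Following every safe sequence of crossings, the most of the 6 that can be at the rooftop as the service lift arrives there on crossing 9 is 5 — never all 6.
So no plan with fewer than 11 crossings exists, and this one achieves 11:
1. engineer A and reactor-core A cross → the rooftop.
2. engineer A crosses ← the basement.
3. reactor-core B and reactor-core C cross → the rooftop.
4. reactor-core A crosses ← the basement.
5. engineer B and engineer C cross → the rooftop.
6. engineer C and reactor-core C cross ← the basement.
7. engineer A and engineer C cross → the rooftop.
8. reactor-core B crosses ← the basement.
9. reactor-core A and reactor-core C cross → the rooftop.
10. engineer B crosses ← the basement.
11. engineer B and reactor-core B cross → the rooftop.

11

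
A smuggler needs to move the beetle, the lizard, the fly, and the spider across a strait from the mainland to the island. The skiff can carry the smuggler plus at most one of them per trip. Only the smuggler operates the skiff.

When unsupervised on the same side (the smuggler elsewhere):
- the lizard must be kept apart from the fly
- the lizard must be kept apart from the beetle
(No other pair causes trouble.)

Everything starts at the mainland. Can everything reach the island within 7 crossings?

Counting alone: the smuggler can take at most 1 across per trip to the island, so moving all 4 needs at least 4 loaded trips out, with a return between consecutive ones — at least 7 crossings.
The safety rule pushes this higher. Following every safe sequence of crossings, the most of the 4 that can be at the island as the skiff arrives there on crossing 7 is 3 — never all 4.
So the move cannot be finished within 7 crossings. (The shortest complete plan takes 9:)
1. Smuggler goes to the island with the lizard.  [the mainland: the beetle, the fly, the spider | the island: the lizard]
2. Smuggler goes back to the mainland alone.  [the mainland: the beetle, the fly, the spider | the island: the lizard]
3. Smuggler goes to the island with the beetle.  [the mainland: the fly, the spider | the island: the beetle, the lizard]
4. Smuggler goes back to the mainland with the lizard.  [the mainland: the fly, the lizard, the spider | the island: the beetle]
5. Smuggler goes to the island with the fly.  [the mainland: the lizard, the spider | the island: the beetle, the fly]
6. Smuggler goes back to the mainland alone.  [the mainland: the lizard, the spider | the island: the beetle, the fly]
7. Smuggler goes to the island with the spider.  [the mainland: the lizard | the island: the beetle, the fly, the spider]
8. Smuggler goes back to the mainland alone.  [the mainland: the lizard | the island: the beetle, the fly, the spider]
9. Smuggler goes to the island with the lizard.  [the mainland: — | the island: the beetle, the fly, the lizard, the spider]

No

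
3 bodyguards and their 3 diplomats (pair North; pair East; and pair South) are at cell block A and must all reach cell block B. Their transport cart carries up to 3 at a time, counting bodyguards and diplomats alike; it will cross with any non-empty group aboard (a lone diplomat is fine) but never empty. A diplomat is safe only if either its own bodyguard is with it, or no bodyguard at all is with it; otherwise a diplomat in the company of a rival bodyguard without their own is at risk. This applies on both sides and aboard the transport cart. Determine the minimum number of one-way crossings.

5

Counting alone: each trip to cell block B takes at most 3 across and each return brings at least 1 back, so after t trips out (and t−1 returns) at most 3t − (t−1) of the 6 are across; that first reaches 6 at t = 3, so at least 5 crossings are needed.
The plan below uses exactly 5 crossings, so it is optimal:
1. bodyguard North and diplomat North cross → cell block B.
2. bodyguard North crosses ← cell block A.
3. bodyguard East, bodyguard North, and bodyguard South cross → cell block B.
4. diplomat North crosses ← cell block A.
5. diplomat East, diplomat North, and diplomat South cross → cell block B.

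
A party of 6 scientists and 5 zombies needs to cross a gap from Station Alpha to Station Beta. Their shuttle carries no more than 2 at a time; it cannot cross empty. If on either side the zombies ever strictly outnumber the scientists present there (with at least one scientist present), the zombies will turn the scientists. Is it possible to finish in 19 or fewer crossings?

Yes

Yes — this plan uses 19 crossings (≤ 19):
1. 2 zombies → Station Beta.  (Station Alpha: 6S 3Z; Station Beta: 0S 2Z)
2. 1 zombie ← Station Alpha.  (Station Alpha: 6S 4Z; Station Beta: 0S 1Z)
3. 2 zombies → Station Beta.  (Station Alpha: 6S 2Z; Station Beta: 0S 3Z)
4. 1 zombie ← Station Alpha.  (Station Alpha: 6S 3Z; Station Beta: 0S 2Z)
5. 2 scientists → Station Beta.  (Station Alpha: 4S 3Z; Station Beta: 2S 2Z)
6. 1 zombie ← Station Alpha.  (Station Alpha: 4S 4Z; Station Beta: 2S 1Z)
7. 1 scientist and 1 zombie → Station Beta.  (Station Alpha: 3S 3Z; Station Beta: 3S 2Z)
8. 1 scientist ← Station Alpha.  (Station Alpha: 4S 3Z; Station Beta: 2S 2Z)
9. 1 scientist and 1 zombie → Station Beta.  (Station Alpha: 3S 2Z; Station Beta: 3S 3Z)
10. 1 zombie ← Station Alpha.  (Station Alpha: 3S 3Z; Station Beta: 3S 2Z)
11. 1 scientist and 1 zombie → Station Beta.  (Station Alpha: 2S 2Z; Station Beta: 4S 3Z)
12. 1 scientist ← Station Alpha.  (Station Alpha: 3S 2Z; Station Beta: 3S 3Z)
13. 1 scientist and 1 zombie → Station Beta.  (Station Alpha: 2S 1Z; Station Beta: 4S 4Z)
14. 1 zombie ← Station Alpha.  (Station Alpha: 2S 2Z; Station Beta: 4S 3Z)
15. 1 scientist and 1 zombie → Station Beta.  (Station Alpha: 1S 1Z; Station Beta: 5S 4Z)
16. 1 scientist ← Station Alpha.  (Station Alpha: 2S 1Z; Station Beta: 4S 4Z)
17. 1 scientist and 1 zombie → Station Beta.  (Station Alpha: 1S 0Z; Station Beta: 5S 5Z)
18. 1 zombie ← Station Alpha.  (Station Alpha: 1S 1Z; Station Beta: 5S 4Z)
19. 1 scientist and 1 zombie → Station Beta.  (Station Alpha: 0S 0Z; Station Beta: 6S 5Z)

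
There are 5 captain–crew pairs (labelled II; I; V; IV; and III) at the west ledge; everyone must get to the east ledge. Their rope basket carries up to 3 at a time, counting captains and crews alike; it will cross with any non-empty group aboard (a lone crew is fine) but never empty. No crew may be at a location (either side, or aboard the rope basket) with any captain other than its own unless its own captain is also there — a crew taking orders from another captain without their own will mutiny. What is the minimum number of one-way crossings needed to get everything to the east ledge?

Counting alone: each trip to the east ledge takes at most 3 across and each return brings at least 1 back, so after t trips out (and t−1 returns) at most 3t − (t−1) of the 10 are across; that first reaches 10 at t = 5, so at least 9 crossings are needed.
The safety rule pushes this higher. Following every safe sequence of crossings, the most of the 10 that can be at the east ledge as the rope basket arrives there on crossing 9 is 9 — never all 10.
So no plan with fewer than 11 crossings exists, and this one achieves 11:
1. captain II and crew II cross → the east ledge.
2. captain II crosses ← the west ledge.
3. crew I, crew IV, and crew V cross → the east ledge.
4. crew II crosses ← the west ledge.
5. captain I, captain IV, and captain V cross → the east ledge.
6. captain I and crew I cross ← the west ledge.
7. captain I, captain II, and captain III cross → the east ledge.
8. crew V crosses ← the west ledge.
9. crew I and crew II cross → the east ledge.
10. crew II crosses ← the west ledge.
11. crew II, crew III, and crew V cross → the east ledge.

11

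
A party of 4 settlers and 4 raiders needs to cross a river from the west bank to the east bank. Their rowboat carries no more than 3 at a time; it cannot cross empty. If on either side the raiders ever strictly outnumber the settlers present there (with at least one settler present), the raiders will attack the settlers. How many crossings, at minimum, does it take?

Counting alone: each trip to the east bank takes at most 3 across and each return brings at least 1 back, so after t trips out (and t−1 returns) at most 3t − (t−1) of the 8 are across; that first reaches 8 at t = 4, so at least 7 crossings are needed.
The safety rule pushes this higher. Following every safe sequence of crossings, the most of the 8 that can be at the east bank as the rowboat arrives there on crossing 7 is 7 — never all 8.
So no plan with fewer than 9 crossings exists, and this one achieves 9:
1. 2 raiders → the east bank.  (the west bank: 4S 2R; the east bank: 0S 2R)
2. 1 raider ← the west bank.  (the west bank: 4S 3R; the east bank: 0S 1R)
3. 3 raiders → the east bank.  (the west bank: 4S 0R; the east bank: 0S 4R)
4. 1 raider ← the west bank.  (the west bank: 4S 1R; the east bank: 0S 3R)
5. 3 settlers → the east bank.  (the west bank: 1S 1R; the east bank: 3S 3R)
6. 1 settler and 1 raider ← the west bank.  (the west bank: 2S 2R; the east bank: 2S 2R)
7. 2 settlers → the east bank.  (the west bank: 0S 2R; the east bank: 4S 2R)
8. 1 raider ← the west bank.  (the west bank: 0S 3R; the east bank: 4S 1R)
9. 3 raiders → the east bank.  (the west bank: 0S 0R; the east bank: 4S 4R)

9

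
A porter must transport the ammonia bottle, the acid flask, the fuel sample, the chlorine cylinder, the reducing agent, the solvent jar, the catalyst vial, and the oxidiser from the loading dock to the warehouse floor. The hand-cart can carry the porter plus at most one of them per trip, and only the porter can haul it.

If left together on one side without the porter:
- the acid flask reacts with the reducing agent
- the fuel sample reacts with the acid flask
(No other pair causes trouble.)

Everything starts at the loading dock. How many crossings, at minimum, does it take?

Counting alone: the porter can take at most 1 across per trip to the warehouse floor, so moving all 8 needs at least 8 loaded trips out, with a return between consecutive ones — at least 15 crossings.
The safety rule pushes this higher. Following every safe sequence of crossings, the most of the 8 that can be at the warehouse floor as the hand-cart arrives there on crossing 15 is 7 — never all 8.
So no plan with fewer than 17 crossings exists, and this one achieves 17:
1. Porter goes to the warehouse floor with the acid flask.
2. Porter goes back to the loading dock alone.
3. Porter goes to the warehouse floor with the ammonia bottle.
4. Porter goes back to the loading dock alone.
5. Porter goes to the warehouse floor with the fuel sample.
6. Porter goes back to the loading dock with the acid flask.
7. Porter goes to the warehouse floor with the reducing agent.
8. Porter goes back to the loading dock alone.
9. Porter goes to the warehouse floor with the chlorine cylinder.
10. Porter goes back to the loading dock alone.
11. Porter goes to the warehouse floor with the solvent jar.
12. Porter goes back to the loading dock alone.
13. Porter goes to the warehouse floor with the catalyst vial.
14. Porter goes back to the loading dock alone.
15. Porter goes to the warehouse floor with the oxidiser.
16. Porter goes back to the loading dock alone.
17. Porter goes to the warehouse floor with the acid flask.

17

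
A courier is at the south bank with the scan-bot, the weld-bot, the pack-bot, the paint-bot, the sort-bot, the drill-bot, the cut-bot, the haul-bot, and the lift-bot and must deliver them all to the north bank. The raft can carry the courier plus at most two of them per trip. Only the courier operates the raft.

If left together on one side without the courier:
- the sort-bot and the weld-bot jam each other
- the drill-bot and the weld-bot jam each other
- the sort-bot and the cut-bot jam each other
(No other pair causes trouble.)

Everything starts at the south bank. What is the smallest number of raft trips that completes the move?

9

Counting alone: the courier can take at most 2 across per trip to the north bank, so moving all 9 needs at least 5 loaded trips out, with a return between consecutive ones — at least 9 crossings.
The plan below uses exactly 9 crossings, so it is optimal:
1. Courier goes to the north bank with the sort-bot and the weld-bot.  [the south bank: the cut-bot, the drill-bot, the haul-bot, the lift-bot, the pack-bot, the paint-bot, the scan-bot | the north bank: the sort-bot, the weld-bot]
2. Courier goes back to the south bank with the weld-bot.  [the south bank: the cut-bot, the drill-bot, the haul-bot, the lift-bot, the pack-bot, the paint-bot, the scan-bot, the weld-bot | the north bank: the sort-bot]
3. Courier goes to the north bank with the drill-bot and the scan-bot.  [the south bank: the cut-bot, the haul-bot, the lift-bot, the pack-bot, the paint-bot, the weld-bot | the north bank: the drill-bot, the scan-bot, the sort-bot]
4. Courier goes back to the south bank alone.  [the south bank: the cut-bot, the haul-bot, the lift-bot, the pack-bot, the paint-bot, the weld-bot | the north bank: the drill-bot, the scan-bot, the sort-bot]
5. Courier goes to the north bank with the pack-bot and the paint-bot.  [the south bank: the cut-bot, the haul-bot, the lift-bot, the weld-bot | the north bank: the drill-bot, the pack-bot, the paint-bot, the scan-bot, the sort-bot]
6. Courier goes back to the south bank alone.  [the south bank: the cut-bot, the haul-bot, the lift-bot, the weld-bot | the north bank: the drill-bot, the pack-bot, the paint-bot, the scan-bot, the sort-bot]
7. Courier goes to the north bank with the haul-bot and the lift-bot.  [the south bank: the cut-bot, the weld-bot | the north bank: the drill-bot, the haul-bot, the lift-bot, the pack-bot, the paint-bot, the scan-bot, the sort-bot]
8. Courier goes back to the south bank alone.  [the south bank: the cut-bot, the weld-bot | the north bank: the drill-bot, the haul-bot, the lift-bot, the pack-bot, the paint-bot, the scan-bot, the sort-bot]
9. Courier goes to the north bank with the cut-bot and the weld-bot.  [the south bank: — | the north bank: the cut-bot, the drill-bot, the haul-bot, the lift-bot, the pack-bot, the paint-bot, the scan-bot, the sort-bot, the weld-bot]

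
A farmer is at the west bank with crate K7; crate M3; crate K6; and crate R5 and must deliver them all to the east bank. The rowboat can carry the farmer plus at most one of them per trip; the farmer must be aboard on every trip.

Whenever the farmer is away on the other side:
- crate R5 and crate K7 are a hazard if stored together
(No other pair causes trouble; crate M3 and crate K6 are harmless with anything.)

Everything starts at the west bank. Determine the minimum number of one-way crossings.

Counting alone: the farmer can take at most 1 across per trip to the east bank, so moving all 4 needs at least 4 loaded trips out, with a return between consecutive ones — at least 7 crossings.
The plan below uses exactly 7 crossings, so it is optimal:
1. Farmer goes to the east bank with crate K7.
2. Farmer goes back to the west bank alone.
3. Farmer goes to the east bank with crate M3.
4. Farmer goes back to the west bank alone.
5. Farmer goes to the east bank with crate K6.
6. Farmer goes back to the west bank alone.
7. Farmer goes to the east bank with crate R5.

7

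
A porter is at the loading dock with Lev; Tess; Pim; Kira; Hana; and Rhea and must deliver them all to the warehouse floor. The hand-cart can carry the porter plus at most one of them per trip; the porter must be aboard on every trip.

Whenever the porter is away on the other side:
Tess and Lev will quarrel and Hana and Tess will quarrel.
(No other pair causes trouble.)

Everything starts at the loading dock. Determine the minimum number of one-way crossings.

Counting alone: the porter can take at most 1 across per trip to the warehouse floor, so moving all 6 needs at least 6 loaded trips out, with a return between consecutive ones — at least 11 crossings.
The safety rule pushes this higher. Following every safe sequence of crossings, the most of the 6 that can be at the warehouse floor as the hand-cart arrives there on crossing 11 is 5 — never all 6.
So no plan with fewer than 13 crossings exists, and this one achieves 13:
1. Porter goes to the warehouse floor with Tess.  [the loading dock: Hana, Kira, Lev, Pim, Rhea | the warehouse floor: Tess]
2. Porter goes back to the loading dock alone.  [the loading dock: Hana, Kira, Lev, Pim, Rhea | the warehouse floor: Tess]
3. Porter goes to the warehouse floor with Lev.  [the loading dock: Hana, Kira, Pim, Rhea | the warehouse floor: Lev, Tess]
4. Porter goes back to the loading dock with Tess.  [the loading dock: Hana, Kira, Pim, Rhea, Tess | the warehouse floor: Lev]
5. Porter goes to the warehouse floor with Hana.  [the loading dock: Kira, Pim, Rhea, Tess | the warehouse floor: Hana, Lev]
6. Porter goes back to the loading dock alone.  [the loading dock: Kira, Pim, Rhea, Tess | the warehouse floor: Hana, Lev]
7. Porter goes to the warehouse floor with Pim.  [the loading dock: Kira, Rhea, Tess | the warehouse floor: Hana, Lev, Pim]
8. Porter goes back to the loading dock alone.  [the loading dock: Kira, Rhea, Tess | the warehouse floor: Hana, Lev, Pim]
9. Porter goes to the warehouse floor with Kira.  [the loading dock: Rhea, Tess | the warehouse floor: Hana, Kira, Lev, Pim]
10. Porter goes back to the loading dock alone.  [the loading dock: Rhea, Tess | the warehouse floor: Hana, Kira, Lev, Pim]
11. Porter goes to the warehouse floor with Rhea.  [the loading dock: Tess | the warehouse floor: Hana, Kira, Lev, Pim, Rhea]
12. Porter goes back to the loading dock alone.  [the loading dock: Tess | the warehouse floor: Hana, Kira, Lev, Pim, Rhea]
13. Porter goes to the warehouse floor with Tess.  [the loading dock: — | the warehouse floor: Hana, Kira, Lev, Pim, Rhea, Tess]

13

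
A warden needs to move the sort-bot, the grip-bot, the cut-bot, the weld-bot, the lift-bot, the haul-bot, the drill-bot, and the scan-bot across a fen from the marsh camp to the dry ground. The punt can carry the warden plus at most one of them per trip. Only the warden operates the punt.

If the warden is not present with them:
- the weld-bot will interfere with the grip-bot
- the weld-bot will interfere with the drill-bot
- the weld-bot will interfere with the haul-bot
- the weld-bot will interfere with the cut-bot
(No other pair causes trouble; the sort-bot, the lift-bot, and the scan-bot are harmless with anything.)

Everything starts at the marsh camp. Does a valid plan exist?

No

Following every safe sequence of crossings from the start, the most of the 8 that can be at the dry ground as the punt arrives there on crossings 1, 3, 5, 7, 9 is 1, 2, 3, 4, 5 respectively; the best ever achieved is 5 of 8.
From crossing 11 on, no configuration arises that was not already reachable earlier: only 88 distinct safe configurations (who is on which side, and where the punt is) can ever be reached, none of them has everyone across, and every continuation just revisits them. So no valid plan exists.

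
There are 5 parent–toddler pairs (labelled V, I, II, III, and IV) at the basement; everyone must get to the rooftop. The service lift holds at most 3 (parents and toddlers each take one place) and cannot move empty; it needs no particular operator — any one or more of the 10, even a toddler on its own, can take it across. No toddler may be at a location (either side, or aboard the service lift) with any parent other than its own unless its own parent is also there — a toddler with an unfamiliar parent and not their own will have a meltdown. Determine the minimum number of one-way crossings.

Counting alone: each trip to the rooftop takes at most 3 across and each return brings at least 1 back, so after t trips out (and t−1 returns) at most 3t − (t−1) of the 10 are across; that first reaches 10 at t = 5, so at least 9 crossings are needed.
The safety rule pushes this higher. Following every safe sequence of crossings, the most of the 10 that can be at the rooftop as the service lift arrives there on crossing 9 is 9 — never all 10.
So no plan with fewer than 11 crossings exists, and this one achieves 11:
1. parent V and toddler V cross → the rooftop.
2. parent V crosses ← the basement.
3. toddler I, toddler II, and toddler III cross → the rooftop.
4. toddler V crosses ← the basement.
5. parent I, parent II, and parent III cross → the rooftop.
6. parent I and toddler I cross ← the basement.
7. parent I, parent IV, and parent V cross → the rooftop.
8. toddler II crosses ← the basement.
9. toddler I and toddler V cross → the rooftop.
10. toddler V crosses ← the basement.
11. toddler II, toddler IV, and toddler V cross → the rooftop.

11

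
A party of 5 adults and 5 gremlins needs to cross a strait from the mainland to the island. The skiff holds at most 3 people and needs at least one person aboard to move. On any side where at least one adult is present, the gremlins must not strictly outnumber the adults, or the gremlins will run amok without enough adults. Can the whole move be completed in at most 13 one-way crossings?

Yes — this plan uses 11 crossings (≤ 13):
1. 2 gremlins → the island.  (the mainland: 5A 3G; the island: 0A 2G)
2. 1 gremlin ← the mainland.  (the mainland: 5A 4G; the island: 0A 1G)
3. 3 gremlins → the island.  (the mainland: 5A 1G; the island: 0A 4G)
4. 1 gremlin ← the mainland.  (the mainland: 5A 2G; the island: 0A 3G)
5. 3 adults → the island.  (the mainland: 2A 2G; the island: 3A 3G)
6. 1 adult and 1 gremlin ← the mainland.  (the mainland: 3A 3G; the island: 2A 2G)
7. 3 adults → the island.  (the mainland: 0A 3G; the island: 5A 2G)
8. 1 gremlin ← the mainland.  (the mainland: 0A 4G; the island: 5A 1G)
9. 2 gremlins → the island.  (the mainland: 0A 2G; the island: 5A 3G)
10. 1 gremlin ← the mainland.  (the mainland: 0A 3G; the island: 5A 2G)
11. 3 gremlins → the island.  (the mainland: 0A 0G; the island: 5A 5G)

Yes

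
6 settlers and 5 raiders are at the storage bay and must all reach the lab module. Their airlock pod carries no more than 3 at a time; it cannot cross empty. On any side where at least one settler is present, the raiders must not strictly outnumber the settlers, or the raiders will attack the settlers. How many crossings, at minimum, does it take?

Counting alone: each trip to the lab module takes at most 3 across and each return brings at least 1 back, so after t trips out (and t−1 returns) at most 3t − (t−1) of the 11 are across; that first reaches 11 at t = 5, so at least 9 crossings are needed.
The plan below uses exactly 9 crossings, so it is optimal:
1. 3 raiders → the lab module.  (the storage bay: 6S 2R; the lab module: 0S 3R)
2. 1 raider ← the storage bay.  (the storage bay: 6S 3R; the lab module: 0S 2R)
3. 3 settlers → the lab module.  (the storage bay: 3S 3R; the lab module: 3S 2R)
4. 1 settler ← the storage bay.  (the storage bay: 4S 3R; the lab module: 2S 2R)
5. 2 settlers and 1 raider → the lab module.  (the storage bay: 2S 2R; the lab module: 4S 3R)
6. 1 settler ← the storage bay.  (the storage bay: 3S 2R; the lab module: 3S 3R)
7. 2 settlers and 1 raider → the lab module.  (the storage bay: 1S 1R; the lab module: 5S 4R)
8. 1 settler ← the storage bay.  (the storage bay: 2S 1R; the lab module: 4S 4R)
9. 2 settlers and 1 raider → the lab module.  (the storage bay: 0S 0R; the lab module: 6S 5R)

9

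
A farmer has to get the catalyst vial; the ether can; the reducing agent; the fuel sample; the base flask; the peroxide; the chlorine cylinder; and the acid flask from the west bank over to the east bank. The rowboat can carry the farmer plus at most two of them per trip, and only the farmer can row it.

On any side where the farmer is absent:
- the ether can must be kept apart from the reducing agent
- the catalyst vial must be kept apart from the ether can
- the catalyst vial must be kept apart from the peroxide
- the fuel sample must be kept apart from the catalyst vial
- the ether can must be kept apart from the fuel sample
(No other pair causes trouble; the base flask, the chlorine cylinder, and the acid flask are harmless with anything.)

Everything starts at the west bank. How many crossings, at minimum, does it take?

Counting alone: the farmer can take at most 2 across per trip to the east bank, so moving all 8 needs at least 4 loaded trips out, with a return between consecutive ones — at least 7 crossings.
The safety rule pushes this higher. Following every safe sequence of crossings, the most of the 8 that can be at the east bank as the rowboat arrives there on crossings 7, 9, 11 is 5, 6, 7 respectively — never all 8.
So no plan with fewer than 13 crossings exists, and this one achieves 13:
1. Farmer goes to the east bank with the catalyst vial and the ether can.
2. Farmer goes back to the west bank with the catalyst vial.
3. Farmer goes to the east bank with the catalyst vial and the reducing agent.
4. Farmer goes back to the west bank with the ether can.
5. Farmer goes to the east bank with the base flask and the ether can.
6. Farmer goes back to the west bank with the ether can.
7. Farmer goes to the east bank with the chlorine cylinder and the ether can.
8. Farmer goes back to the west bank with the ether can.
9. Farmer goes to the east bank with the acid flask and the ether can.
10. Farmer goes back to the west bank with the ether can.
11. Farmer goes to the east bank with the fuel sample and the peroxide.
12. Farmer goes back to the west bank with the catalyst vial.
13. Farmer goes to the east bank with the catalyst vial and the ether can.

13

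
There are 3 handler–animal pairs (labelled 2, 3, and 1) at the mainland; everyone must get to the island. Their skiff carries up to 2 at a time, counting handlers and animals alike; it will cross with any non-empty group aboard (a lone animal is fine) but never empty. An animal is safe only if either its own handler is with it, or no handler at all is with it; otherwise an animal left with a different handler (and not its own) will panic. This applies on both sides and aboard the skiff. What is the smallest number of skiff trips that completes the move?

11

Counting alone: each trip to the island takes at most 2 across and each return brings at least 1 back, so after t trips out (and t−1 returns) at most 2t − (t−1) of the 6 are across; that first reaches 6 at t = 5, so at least 9 crossings are needed.
The safety rule pushes this higher. Following every safe sequence of crossings, the most of the 6 that can be at the island as the skiff arrives there on crossing 9 is 5 — never all 6.
So no plan with fewer than 11 crossings exists, and this one achieves 11:
1. animal 2 and handler 2 cross → the island.
2. handler 2 crosses ← the mainland.
3. animal 1 and animal 3 cross → the island.
4. animal 2 crosses ← the mainland.
5. handler 1 and handler 3 cross → the island.
6. animal 3 and handler 3 cross ← the mainland.
7. handler 2 and handler 3 cross → the island.
8. animal 1 crosses ← the mainland.
9. animal 2 and animal 3 cross → the island.
10. handler 1 crosses ← the mainland.
11. animal 1 and handler 1 cross → the island.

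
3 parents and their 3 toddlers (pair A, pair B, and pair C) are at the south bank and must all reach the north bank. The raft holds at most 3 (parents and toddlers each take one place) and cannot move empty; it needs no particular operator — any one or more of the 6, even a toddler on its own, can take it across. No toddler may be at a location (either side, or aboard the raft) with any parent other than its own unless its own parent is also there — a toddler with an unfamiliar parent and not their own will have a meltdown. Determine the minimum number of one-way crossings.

5

Counting alone: each trip to the north bank takes at most 3 across and each return brings at least 1 back, so after t trips out (and t−1 returns) at most 3t − (t−1) of the 6 are across; that first reaches 6 at t = 3, so at least 5 crossings are needed.
The plan below uses exactly 5 crossings, so it is optimal:
1. parent A and toddler A cross → the north bank.
2. parent A crosses ← the south bank.
3. parent A, parent B, and parent C cross → the north bank.
4. toddler A crosses ← the south bank.
5. toddler A, toddler B, and toddler C cross → the north bank.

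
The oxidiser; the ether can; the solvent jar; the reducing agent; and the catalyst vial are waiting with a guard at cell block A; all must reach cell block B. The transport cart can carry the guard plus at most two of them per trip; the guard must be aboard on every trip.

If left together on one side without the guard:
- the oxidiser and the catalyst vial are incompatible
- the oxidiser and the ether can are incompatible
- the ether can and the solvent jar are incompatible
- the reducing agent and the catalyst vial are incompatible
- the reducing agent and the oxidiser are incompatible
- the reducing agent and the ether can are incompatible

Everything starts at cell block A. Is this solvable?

No

Whatever the first load, the items left behind include a forbidden pair without the guard. No opening move is safe, so no plan exists.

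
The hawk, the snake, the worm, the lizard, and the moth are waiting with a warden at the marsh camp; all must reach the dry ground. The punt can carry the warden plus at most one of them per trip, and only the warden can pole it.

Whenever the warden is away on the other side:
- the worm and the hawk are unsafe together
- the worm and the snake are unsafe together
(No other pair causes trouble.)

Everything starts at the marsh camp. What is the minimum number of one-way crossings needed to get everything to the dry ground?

11

Counting alone: the warden can take at most 1 across per trip to the dry ground, so moving all 5 needs at least 5 loaded trips out, with a return between consecutive ones — at least 9 crossings.
The safety rule pushes this higher. Following every safe sequence of crossings, the most of the 5 that can be at the dry ground as the punt arrives there on crossing 9 is 4 — never all 5.
So no plan with fewer than 11 crossings exists, and this one achieves 11:
1. Warden goes to the dry ground with the worm.
2. Warden goes back to the marsh camp alone.
3. Warden goes to the dry ground with the hawk.
4. Warden goes back to the marsh camp with the worm.
5. Warden goes to the dry ground with the snake.
6. Warden goes back to the marsh camp alone.
7. Warden goes to the dry ground with the lizard.
8. Warden goes back to the marsh camp alone.
9. Warden goes to the dry ground with the moth.
10. Warden goes back to the marsh camp alone.
11. Warden goes to the dry ground with the worm.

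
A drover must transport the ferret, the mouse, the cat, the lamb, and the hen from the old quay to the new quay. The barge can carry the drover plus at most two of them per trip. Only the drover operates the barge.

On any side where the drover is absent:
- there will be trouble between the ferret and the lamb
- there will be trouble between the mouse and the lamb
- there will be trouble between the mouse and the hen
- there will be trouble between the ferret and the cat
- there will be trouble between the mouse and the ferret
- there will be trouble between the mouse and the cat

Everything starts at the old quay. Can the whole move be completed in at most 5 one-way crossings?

Counting alone: the drover can take at most 2 across per trip to the new quay, so moving all 5 needs at least 3 loaded trips out, with a return between consecutive ones — at least 5 crossings.
The safety rule pushes this higher. Following every safe sequence of crossings, the most of the 5 that can be at the new quay as the barge arrives there on crossing 5 is 4 — never all 5.
So the move cannot be finished within 5 crossings. (The shortest complete plan takes 7:)
1. Drover goes to the new quay with the ferret and the mouse.
2. Drover goes back to the old quay with the ferret.
3. Drover goes to the new quay with the ferret and the hen.
4. Drover goes back to the old quay with the mouse.
5. Drover goes to the new quay with the cat and the lamb.
6. Drover goes back to the old quay with the ferret.
7. Drover goes to the new quay with the ferret and the mouse.

No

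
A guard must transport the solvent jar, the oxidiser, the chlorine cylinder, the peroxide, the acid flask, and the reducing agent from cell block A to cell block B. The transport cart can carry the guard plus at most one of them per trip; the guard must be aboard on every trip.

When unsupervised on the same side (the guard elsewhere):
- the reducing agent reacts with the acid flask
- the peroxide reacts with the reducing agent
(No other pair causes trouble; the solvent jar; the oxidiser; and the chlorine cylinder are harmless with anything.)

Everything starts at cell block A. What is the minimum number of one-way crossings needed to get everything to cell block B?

13

Counting alone: the guard can take at most 1 across per trip to cell block B, so moving all 6 needs at least 6 loaded trips out, with a return between consecutive ones — at least 11 crossings.
The safety rule pushes this higher. Following every safe sequence of crossings, the most of the 6 that can be at cell block B as the transport cart arrives there on crossing 11 is 5 — never all 6.
So no plan with fewer than 13 crossings exists, and this one achieves 13:
1. Guard goes to cell block B with the reducing agent.  [cell block A: the acid flask, the chlorine cylinder, the oxidiser, the peroxide, the solvent jar | cell block B: the reducing agent]
2. Guard goes back to cell block A alone.  [cell block A: the acid flask, the chlorine cylinder, the oxidiser, the peroxide, the solvent jar | cell block B: the reducing agent]
3. Guard goes to cell block B with the solvent jar.  [cell block A: the acid flask, the chlorine cylinder, the oxidiser, the peroxide | cell block B: the reducing agent, the solvent jar]
4. Guard goes back to cell block A alone.  [cell block A: the acid flask, the chlorine cylinder, the oxidiser, the peroxide | cell block B: the reducing agent, the solvent jar]
5. Guard goes to cell block B with the oxidiser.  [cell block A: the acid flask, the chlorine cylinder, the peroxide | cell block B: the oxidiser, the reducing agent, the solvent jar]
6. Guard goes back to cell block A alone.  [cell block A: the acid flask, the chlorine cylinder, the peroxide | cell block B: the oxidiser, the reducing agent, the solvent jar]
7. Guard goes to cell block B with the chlorine cylinder.  [cell block A: the acid flask, the peroxide | cell block B: the chlorine cylinder, the oxidiser, the reducing agent, the solvent jar]
8. Guard goes back to cell block A alone.  [cell block A: the acid flask, the peroxide | cell block B: the chlorine cylinder, the oxidiser, the reducing agent, the solvent jar]
9. Guard goes to cell block B with the peroxide.  [cell block A: the acid flask | cell block B: the chlorine cylinder, the oxidiser, the peroxide, the reducing agent, the solvent jar]
10. Guard goes back to cell block A with the reducing agent.  [cell block A: the acid flask, the reducing agent | cell block B: the chlorine cylinder, the oxidiser, the peroxide, the solvent jar]
11. Guard goes to cell block B with the acid flask.  [cell block A: the reducing agent | cell block B: the acid flask, the chlorine cylinder, the oxidiser, the peroxide, the solvent jar]
12. Guard goes back to cell block A alone.  [cell block A: the reducing agent | cell block B: the acid flask, the chlorine cylinder, the oxidiser, the peroxide, the solvent jar]
13. Guard goes to cell block B with the reducing agent.  [cell block A: — | cell block B: the acid flask, the chlorine cylinder, the oxidiser, the peroxide, the reducing agent, the solvent jar]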